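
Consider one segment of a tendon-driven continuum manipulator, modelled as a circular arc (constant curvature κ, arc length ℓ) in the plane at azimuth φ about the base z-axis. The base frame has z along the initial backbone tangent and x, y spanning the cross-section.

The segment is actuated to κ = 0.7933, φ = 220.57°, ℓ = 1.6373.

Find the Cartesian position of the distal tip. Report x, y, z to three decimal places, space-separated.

-0.700 -0.600 1.214

θ = κ·ℓ = 0.7933 × 1.6373 = 1.29887 rad
ρ = (1 − cos θ)/κ = (1 − 0.26859)/0.7933 = 0.92199
z = sin θ / κ = 0.96326/0.7933 = 1.21424
x = ρ cos φ = 0.92199 × cos(220.57°) = -0.70035
y = ρ sin φ = 0.92199 × sin(220.57°) = -0.59964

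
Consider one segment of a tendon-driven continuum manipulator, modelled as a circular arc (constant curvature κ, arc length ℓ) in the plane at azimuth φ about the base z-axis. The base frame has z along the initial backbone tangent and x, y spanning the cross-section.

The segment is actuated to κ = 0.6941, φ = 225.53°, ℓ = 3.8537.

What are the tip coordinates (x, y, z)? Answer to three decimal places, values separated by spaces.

-1.911 -1.946 0.648

θ = κ·ℓ = 0.6941 × 3.8537 = 2.67485 rad
ρ = (1 − cos θ)/κ = (1 − -0.89304)/0.6941 = 2.72733
z = sin θ / κ = 0.44998/0.6941 = 0.64829
x = ρ cos φ = 2.72733 × cos(225.53°) = -1.91059
y = ρ sin φ = 2.72733 × sin(225.53°) = -1.94627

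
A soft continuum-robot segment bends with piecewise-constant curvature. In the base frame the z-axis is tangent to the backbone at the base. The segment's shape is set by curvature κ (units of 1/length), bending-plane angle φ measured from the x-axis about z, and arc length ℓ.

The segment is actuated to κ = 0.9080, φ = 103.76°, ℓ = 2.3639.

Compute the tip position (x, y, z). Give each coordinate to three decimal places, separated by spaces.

-0.405 1.652 0.924

θ = κ·ℓ = 0.9080 × 2.3639 = 2.14642 rad
ρ = (1 − cos θ)/κ = (1 − -0.54436)/0.9080 = 1.70084
z = sin θ / κ = 0.83885/0.9080 = 0.92385
x = ρ cos φ = 1.70084 × cos(103.76°) = -0.40455
y = ρ sin φ = 1.70084 × sin(103.76°) = 1.65202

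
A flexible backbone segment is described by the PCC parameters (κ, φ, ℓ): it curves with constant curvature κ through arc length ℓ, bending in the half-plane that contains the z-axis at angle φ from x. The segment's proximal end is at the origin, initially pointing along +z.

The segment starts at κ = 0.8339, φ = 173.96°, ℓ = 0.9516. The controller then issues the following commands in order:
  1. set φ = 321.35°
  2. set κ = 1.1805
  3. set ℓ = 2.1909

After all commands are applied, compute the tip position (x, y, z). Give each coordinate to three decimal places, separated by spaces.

initial: κ=0.8339, φ=173.96°, ℓ=0.9516
cmd 1: set φ=321.35° → (κ,φ,ℓ)=(0.8339,321.35°,0.9516) → tip=(0.2797,-0.2237,0.8548)
cmd 2: set κ=1.1805 → (κ,φ,ℓ)=(1.1805,321.35°,0.9516) → tip=(0.3753,-0.3002,0.7637)
cmd 3: set ℓ=2.1909 → (κ,φ,ℓ)=(1.1805,321.35°,2.1909) → tip=(1.2237,-0.9787,0.4465)

1.224 -0.979 0.447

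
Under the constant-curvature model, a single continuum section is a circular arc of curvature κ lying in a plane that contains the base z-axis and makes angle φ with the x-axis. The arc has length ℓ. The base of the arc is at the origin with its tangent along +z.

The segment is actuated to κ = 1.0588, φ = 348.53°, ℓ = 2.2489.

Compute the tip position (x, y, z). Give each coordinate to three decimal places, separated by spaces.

θ = κ·ℓ = 1.0588 × 2.2489 = 2.38114 rad
ρ = (1 − cos θ)/κ = (1 − -0.72452)/1.0588 = 1.62875
z = sin θ / κ = 0.68925/1.0588 = 0.65098
x = ρ cos φ = 1.62875 × cos(348.53°) = 1.59622
y = ρ sin φ = 1.62875 × sin(348.53°) = -0.32388

1.596 -0.324 0.651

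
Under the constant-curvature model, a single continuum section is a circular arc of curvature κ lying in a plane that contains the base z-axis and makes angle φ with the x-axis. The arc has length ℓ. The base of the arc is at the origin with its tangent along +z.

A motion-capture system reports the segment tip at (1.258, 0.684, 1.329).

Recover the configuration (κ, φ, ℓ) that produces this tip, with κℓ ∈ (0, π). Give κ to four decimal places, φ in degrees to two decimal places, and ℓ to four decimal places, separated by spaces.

ρ = √(x²+y²) = √(1.258² + 0.684²) = 1.43193
φ = atan2(y, x) mod 360° = atan2(0.684, 1.258) = 28.5338°
|p|² = ρ² + z² = 1.43193² + 1.329² = 3.81666
κ = 2ρ / |p|² = 2×1.43193 / 3.81666 = 0.75036
θ = 2·atan2(ρ, z) = 2·atan2(1.43193, 1.329) = 1.64532 rad
ℓ = θ/κ = 1.64532/0.75036 = 2.19272

0.7504 28.53 2.1927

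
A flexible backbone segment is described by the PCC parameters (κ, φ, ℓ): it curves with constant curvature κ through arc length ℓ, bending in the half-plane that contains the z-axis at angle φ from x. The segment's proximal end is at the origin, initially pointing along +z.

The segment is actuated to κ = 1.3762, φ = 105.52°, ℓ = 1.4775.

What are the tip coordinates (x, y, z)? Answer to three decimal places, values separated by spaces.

θ = κ·ℓ = 1.3762 × 1.4775 = 2.03334 rad
ρ = (1 − cos θ)/κ = (1 − -0.44622)/1.3762 = 1.05088
z = sin θ / κ = 0.89492/1.3762 = 0.65029
x = ρ cos φ = 1.05088 × cos(105.52°) = -0.28119
y = ρ sin φ = 1.05088 × sin(105.52°) = 1.01256

-0.281 1.013 0.650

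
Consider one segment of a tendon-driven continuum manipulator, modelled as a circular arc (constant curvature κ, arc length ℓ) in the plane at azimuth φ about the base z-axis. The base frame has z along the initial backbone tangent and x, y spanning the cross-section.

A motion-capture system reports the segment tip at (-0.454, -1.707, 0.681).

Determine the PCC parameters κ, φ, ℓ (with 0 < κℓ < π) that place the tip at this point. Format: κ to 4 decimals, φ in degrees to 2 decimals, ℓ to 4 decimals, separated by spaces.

ρ = √(x²+y²) = √(-0.454² + -1.707²) = 1.76634
φ = atan2(y, x) mod 360° = atan2(-1.707, -0.454) = 255.1062°
|p|² = ρ² + z² = 1.76634² + 0.681² = 3.58373
κ = 2ρ / |p|² = 2×1.76634 / 3.58373 = 0.98576
θ = 2·atan2(ρ, z) = 2·atan2(1.76634, 0.681) = 2.40563 rad
ℓ = θ/κ = 2.40563/0.98576 = 2.44039

0.9858 255.11 2.4404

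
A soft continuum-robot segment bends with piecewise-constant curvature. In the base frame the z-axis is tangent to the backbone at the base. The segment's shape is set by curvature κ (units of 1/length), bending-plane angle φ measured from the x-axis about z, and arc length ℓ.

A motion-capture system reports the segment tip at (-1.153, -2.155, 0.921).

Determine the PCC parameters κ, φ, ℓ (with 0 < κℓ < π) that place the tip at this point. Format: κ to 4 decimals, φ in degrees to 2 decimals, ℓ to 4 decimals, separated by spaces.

ρ = √(x²+y²) = √(-1.153² + -2.155²) = 2.44406
φ = atan2(y, x) mod 360° = atan2(-2.155, -1.153) = 241.8517°
|p|² = ρ² + z² = 2.44406² + 0.921² = 6.82167
κ = 2ρ / |p|² = 2×2.44406 / 6.82167 = 0.71656
θ = 2·atan2(ρ, z) = 2·atan2(2.44406, 0.921) = 2.42084 rad
ℓ = θ/κ = 2.42084/0.71656 = 3.37843

0.7166 241.85 3.3784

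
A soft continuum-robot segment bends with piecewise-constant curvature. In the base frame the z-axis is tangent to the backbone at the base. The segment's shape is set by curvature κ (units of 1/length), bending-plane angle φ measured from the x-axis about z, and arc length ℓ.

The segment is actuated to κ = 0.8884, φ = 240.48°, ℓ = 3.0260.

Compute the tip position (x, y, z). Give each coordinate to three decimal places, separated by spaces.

θ = κ·ℓ = 0.8884 × 3.0260 = 2.68830 rad
ρ = (1 − cos θ)/κ = (1 − -0.89901)/0.8884 = 2.13756
z = sin θ / κ = 0.43793/0.8884 = 0.49294
x = ρ cos φ = 2.13756 × cos(240.48°) = -1.05323
y = ρ sin φ = 2.13756 × sin(240.48°) = -1.86007

-1.053 -1.860 0.493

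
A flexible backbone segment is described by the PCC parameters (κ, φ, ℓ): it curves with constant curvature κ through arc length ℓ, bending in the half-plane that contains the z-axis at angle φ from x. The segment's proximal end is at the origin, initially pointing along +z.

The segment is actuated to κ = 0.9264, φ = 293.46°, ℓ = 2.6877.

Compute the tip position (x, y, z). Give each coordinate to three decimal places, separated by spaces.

0.771 -1.777 0.655

θ = κ·ℓ = 0.9264 × 2.6877 = 2.48989 rad
ρ = (1 − cos θ)/κ = (1 − -0.79505)/0.9264 = 1.93766
z = sin θ / κ = 0.60654/0.9264 = 0.65473
x = ρ cos φ = 1.93766 × cos(293.46°) = 0.77140
y = ρ sin φ = 1.93766 × sin(293.46°) = -1.77749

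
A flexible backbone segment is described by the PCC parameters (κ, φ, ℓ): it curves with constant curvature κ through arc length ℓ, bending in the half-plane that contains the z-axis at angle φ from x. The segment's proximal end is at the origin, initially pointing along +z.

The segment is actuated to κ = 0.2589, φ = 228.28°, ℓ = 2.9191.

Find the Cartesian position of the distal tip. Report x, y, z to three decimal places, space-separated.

θ = κ·ℓ = 0.2589 × 2.9191 = 0.75575 rad
ρ = (1 − cos θ)/κ = (1 − 0.72775)/0.2589 = 1.05155
z = sin θ / κ = 0.68584/0.2589 = 2.64905
x = ρ cos φ = 1.05155 × cos(228.28°) = -0.69980
y = ρ sin φ = 1.05155 × sin(228.28°) = -0.78488

-0.700 -0.785 2.649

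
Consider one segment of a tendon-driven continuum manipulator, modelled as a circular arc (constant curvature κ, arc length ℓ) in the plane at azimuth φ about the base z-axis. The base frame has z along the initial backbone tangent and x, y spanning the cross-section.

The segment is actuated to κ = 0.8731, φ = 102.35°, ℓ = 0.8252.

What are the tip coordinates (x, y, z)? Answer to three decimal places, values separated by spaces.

-0.061 0.278 0.756

θ = κ·ℓ = 0.8731 × 0.8252 = 0.72048 rad
ρ = (1 − cos θ)/κ = (1 − 0.75149)/0.8731 = 0.28463
z = sin θ / κ = 0.65975/0.8731 = 0.75564
x = ρ cos φ = 0.28463 × cos(102.35°) = -0.06088
y = ρ sin φ = 0.28463 × sin(102.35°) = 0.27805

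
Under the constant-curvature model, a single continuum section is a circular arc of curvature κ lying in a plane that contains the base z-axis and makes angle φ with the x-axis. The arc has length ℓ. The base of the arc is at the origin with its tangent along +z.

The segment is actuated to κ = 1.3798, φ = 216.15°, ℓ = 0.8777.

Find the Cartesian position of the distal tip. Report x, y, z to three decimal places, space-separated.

-0.379 -0.277 0.678

θ = κ·ℓ = 1.3798 × 0.8777 = 1.21105 rad
ρ = (1 − cos θ)/κ = (1 − 0.35204)/1.3798 = 0.46961
z = sin θ / κ = 0.93599/1.3798 = 0.67835
x = ρ cos φ = 0.46961 × cos(216.15°) = -0.37920
y = ρ sin φ = 0.46961 × sin(216.15°) = -0.27702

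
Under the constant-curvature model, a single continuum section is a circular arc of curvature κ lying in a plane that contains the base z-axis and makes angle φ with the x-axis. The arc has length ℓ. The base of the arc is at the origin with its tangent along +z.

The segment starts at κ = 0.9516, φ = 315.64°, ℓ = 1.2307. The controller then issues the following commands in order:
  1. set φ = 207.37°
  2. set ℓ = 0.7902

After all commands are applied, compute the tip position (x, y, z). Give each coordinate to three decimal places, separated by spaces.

initial: κ=0.9516, φ=315.64°, ℓ=1.2307
cmd 1: set φ=207.37° → (κ,φ,ℓ)=(0.9516,207.37°,1.2307) → tip=(-0.5701,-0.2951,0.9680)
cmd 2: set ℓ=0.7902 → (κ,φ,ℓ)=(0.9516,207.37°,0.7902) → tip=(-0.2516,-0.1303,0.7178)

-0.252 -0.130 0.718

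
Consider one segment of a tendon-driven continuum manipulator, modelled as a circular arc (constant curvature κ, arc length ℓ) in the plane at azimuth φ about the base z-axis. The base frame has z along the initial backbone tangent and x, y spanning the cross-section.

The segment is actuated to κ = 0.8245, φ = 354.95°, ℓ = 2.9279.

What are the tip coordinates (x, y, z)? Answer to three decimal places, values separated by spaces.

θ = κ·ℓ = 0.8245 × 2.9279 = 2.41405 rad
ρ = (1 − cos θ)/κ = (1 − -0.74681)/0.8245 = 2.11863
z = sin θ / κ = 0.66503/0.8245 = 0.80659
x = ρ cos φ = 2.11863 × cos(354.95°) = 2.11041
y = ρ sin φ = 2.11863 × sin(354.95°) = -0.18649

2.110 -0.186 0.807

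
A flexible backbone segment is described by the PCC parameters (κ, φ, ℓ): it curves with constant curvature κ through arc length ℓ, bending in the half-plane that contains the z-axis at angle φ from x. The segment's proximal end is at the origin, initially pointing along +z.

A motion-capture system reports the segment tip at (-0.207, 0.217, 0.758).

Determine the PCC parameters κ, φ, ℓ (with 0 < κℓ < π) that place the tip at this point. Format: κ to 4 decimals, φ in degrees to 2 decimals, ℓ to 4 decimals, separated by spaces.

0.9026 133.65 0.8348

ρ = √(x²+y²) = √(-0.207² + 0.217²) = 0.29990
φ = atan2(y, x) mod 360° = atan2(0.217, -0.207) = 133.6489°
|p|² = ρ² + z² = 0.29990² + 0.758² = 0.66450
κ = 2ρ / |p|² = 2×0.29990 / 0.66450 = 0.90262
θ = 2·atan2(ρ, z) = 2·atan2(0.29990, 0.758) = 0.75349 rad
ℓ = θ/κ = 0.75349/0.90262 = 0.83478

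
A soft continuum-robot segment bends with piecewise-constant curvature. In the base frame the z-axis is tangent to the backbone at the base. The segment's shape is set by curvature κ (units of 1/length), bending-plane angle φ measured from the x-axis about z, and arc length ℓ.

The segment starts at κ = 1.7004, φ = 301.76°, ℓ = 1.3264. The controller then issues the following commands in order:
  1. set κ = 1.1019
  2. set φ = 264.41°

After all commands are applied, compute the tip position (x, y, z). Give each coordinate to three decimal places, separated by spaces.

-0.079 -0.805 0.902

initial: κ=1.7004, φ=301.76°, ℓ=1.3264
cmd 1: set κ=1.1019 → (κ,φ,ℓ)=(1.1019,301.76°,1.3264) → tip=(0.4256,-0.6875,0.9021)
cmd 2: set φ=264.41° → (κ,φ,ℓ)=(1.1019,264.41°,1.3264) → tip=(-0.0788,-0.8047,0.9021)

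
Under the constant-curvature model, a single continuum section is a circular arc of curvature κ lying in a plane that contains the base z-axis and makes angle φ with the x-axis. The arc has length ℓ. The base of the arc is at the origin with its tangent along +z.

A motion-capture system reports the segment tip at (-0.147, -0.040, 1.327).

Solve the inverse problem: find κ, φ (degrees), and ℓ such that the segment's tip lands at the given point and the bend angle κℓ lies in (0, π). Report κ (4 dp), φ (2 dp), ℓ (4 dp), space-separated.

ρ = √(x²+y²) = √(-0.147² + -0.040²) = 0.15235
φ = atan2(y, x) mod 360° = atan2(-0.040, -0.147) = 195.2221°
|p|² = ρ² + z² = 0.15235² + 1.327² = 1.78414
κ = 2ρ / |p|² = 2×0.15235 / 1.78414 = 0.17078
θ = 2·atan2(ρ, z) = 2·atan2(0.15235, 1.327) = 0.22861 rad
ℓ = θ/κ = 0.22861/0.17078 = 1.33863

0.1708 195.22 1.3386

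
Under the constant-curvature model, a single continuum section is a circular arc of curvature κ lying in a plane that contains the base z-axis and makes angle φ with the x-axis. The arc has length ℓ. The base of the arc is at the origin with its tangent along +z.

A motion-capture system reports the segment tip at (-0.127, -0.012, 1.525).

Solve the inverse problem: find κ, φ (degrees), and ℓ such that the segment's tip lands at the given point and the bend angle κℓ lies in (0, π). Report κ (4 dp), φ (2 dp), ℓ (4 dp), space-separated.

ρ = √(x²+y²) = √(-0.127² + -0.012²) = 0.12757
φ = atan2(y, x) mod 360° = atan2(-0.012, -0.127) = 185.3977°
|p|² = ρ² + z² = 0.12757² + 1.525² = 2.34190
κ = 2ρ / |p|² = 2×0.12757 / 2.34190 = 0.10894
θ = 2·atan2(ρ, z) = 2·atan2(0.12757, 1.525) = 0.16691 rad
ℓ = θ/κ = 0.16691/0.10894 = 1.53210

0.1089 185.40 1.5321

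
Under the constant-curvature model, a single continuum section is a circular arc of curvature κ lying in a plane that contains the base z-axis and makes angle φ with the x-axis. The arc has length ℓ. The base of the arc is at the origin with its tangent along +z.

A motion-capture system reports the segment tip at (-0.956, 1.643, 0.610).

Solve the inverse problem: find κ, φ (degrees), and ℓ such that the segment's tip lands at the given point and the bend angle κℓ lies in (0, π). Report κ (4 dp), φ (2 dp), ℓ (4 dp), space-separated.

ρ = √(x²+y²) = √(-0.956² + 1.643²) = 1.90089
φ = atan2(y, x) mod 360° = atan2(1.643, -0.956) = 120.1935°
|p|² = ρ² + z² = 1.90089² + 0.610² = 3.98549
κ = 2ρ / |p|² = 2×1.90089 / 3.98549 = 0.95391
θ = 2·atan2(ρ, z) = 2·atan2(1.90089, 0.610) = 2.52055 rad
ℓ = θ/κ = 2.52055/0.95391 = 2.64234

0.9539 120.19 2.6423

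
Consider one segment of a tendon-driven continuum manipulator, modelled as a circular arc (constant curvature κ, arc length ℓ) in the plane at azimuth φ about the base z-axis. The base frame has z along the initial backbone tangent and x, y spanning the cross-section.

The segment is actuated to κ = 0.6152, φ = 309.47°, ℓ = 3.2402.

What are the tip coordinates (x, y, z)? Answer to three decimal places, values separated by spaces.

θ = κ·ℓ = 0.6152 × 3.2402 = 1.99337 rad
ρ = (1 − cos θ)/κ = (1 − -0.41011)/0.6152 = 2.29212
z = sin θ / κ = 0.91204/0.6152 = 1.48250
x = ρ cos φ = 2.29212 × cos(309.47°) = 1.45704
y = ρ sin φ = 2.29212 × sin(309.47°) = -1.76942

1.457 -1.769 1.483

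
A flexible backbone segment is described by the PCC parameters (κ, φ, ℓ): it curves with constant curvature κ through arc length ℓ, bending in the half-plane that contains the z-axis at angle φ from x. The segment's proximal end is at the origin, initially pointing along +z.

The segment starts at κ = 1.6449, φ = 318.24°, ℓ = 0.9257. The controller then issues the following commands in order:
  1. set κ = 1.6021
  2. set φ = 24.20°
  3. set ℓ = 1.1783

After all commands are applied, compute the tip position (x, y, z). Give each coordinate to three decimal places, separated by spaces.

initial: κ=1.6449, φ=318.24°, ℓ=0.9257
cmd 1: set κ=1.6021 → (κ,φ,ℓ)=(1.6021,318.24°,0.9257) → tip=(0.4248,-0.3793,0.6218)
cmd 2: set φ=24.20° → (κ,φ,ℓ)=(1.6021,24.20°,0.9257) → tip=(0.5194,0.2334,0.6218)
cmd 3: set ℓ=1.1783 → (κ,φ,ℓ)=(1.6021,24.20°,1.1783) → tip=(0.7468,0.3356,0.5931)

0.747 0.336 0.593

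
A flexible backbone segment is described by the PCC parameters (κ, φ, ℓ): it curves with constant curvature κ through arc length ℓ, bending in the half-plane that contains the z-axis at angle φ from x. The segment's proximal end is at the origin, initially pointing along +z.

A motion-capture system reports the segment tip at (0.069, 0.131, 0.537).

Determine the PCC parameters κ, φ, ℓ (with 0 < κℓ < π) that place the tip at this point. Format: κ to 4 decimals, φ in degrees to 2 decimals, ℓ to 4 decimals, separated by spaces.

ρ = √(x²+y²) = √(0.069² + 0.131²) = 0.14806
φ = atan2(y, x) mod 360° = atan2(0.131, 0.069) = 62.2234°
|p|² = ρ² + z² = 0.14806² + 0.537² = 0.31029
κ = 2ρ / |p|² = 2×0.14806 / 0.31029 = 0.95434
θ = 2·atan2(ρ, z) = 2·atan2(0.14806, 0.537) = 0.53807 rad
ℓ = θ/κ = 0.53807/0.95434 = 0.56381

0.9543 62.22 0.5638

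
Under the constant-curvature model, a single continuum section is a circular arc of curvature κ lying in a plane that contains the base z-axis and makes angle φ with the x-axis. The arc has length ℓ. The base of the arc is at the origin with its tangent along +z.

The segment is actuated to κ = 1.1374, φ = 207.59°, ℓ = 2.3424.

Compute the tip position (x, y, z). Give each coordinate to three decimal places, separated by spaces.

θ = κ·ℓ = 1.1374 × 2.3424 = 2.66425 rad
ρ = (1 − cos θ)/κ = (1 − -0.88822)/1.1374 = 1.66012
z = sin θ / κ = 0.45942/1.1374 = 0.40392
x = ρ cos φ = 1.66012 × cos(207.59°) = -1.47134
y = ρ sin φ = 1.66012 × sin(207.59°) = -0.76887

-1.471 -0.769 0.404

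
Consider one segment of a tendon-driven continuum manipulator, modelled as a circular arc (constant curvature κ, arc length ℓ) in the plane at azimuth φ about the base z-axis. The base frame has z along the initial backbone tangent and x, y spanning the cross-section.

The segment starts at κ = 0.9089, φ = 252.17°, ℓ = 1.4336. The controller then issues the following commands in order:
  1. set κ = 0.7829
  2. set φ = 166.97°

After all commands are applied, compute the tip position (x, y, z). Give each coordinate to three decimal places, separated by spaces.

initial: κ=0.9089, φ=252.17°, ℓ=1.4336
cmd 1: set κ=0.7829 → (κ,φ,ℓ)=(0.7829,252.17°,1.4336) → tip=(-0.2215,-0.6888,1.1510)
cmd 2: set φ=166.97° → (κ,φ,ℓ)=(0.7829,166.97°,1.4336) → tip=(-0.7049,0.1631,1.1510)

-0.705 0.163 1.151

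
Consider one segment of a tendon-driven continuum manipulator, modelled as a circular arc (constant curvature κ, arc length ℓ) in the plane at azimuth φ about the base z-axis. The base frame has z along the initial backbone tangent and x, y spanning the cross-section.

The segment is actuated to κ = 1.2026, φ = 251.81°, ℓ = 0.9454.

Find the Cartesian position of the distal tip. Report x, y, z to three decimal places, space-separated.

θ = κ·ℓ = 1.2026 × 0.9454 = 1.13694 rad
ρ = (1 − cos θ)/κ = (1 − 0.42037)/1.2026 = 0.48198
z = sin θ / κ = 0.90735/1.2026 = 0.75449
x = ρ cos φ = 0.48198 × cos(251.81°) = -0.15046
y = ρ sin φ = 0.48198 × sin(251.81°) = -0.45789

-0.150 -0.458 0.754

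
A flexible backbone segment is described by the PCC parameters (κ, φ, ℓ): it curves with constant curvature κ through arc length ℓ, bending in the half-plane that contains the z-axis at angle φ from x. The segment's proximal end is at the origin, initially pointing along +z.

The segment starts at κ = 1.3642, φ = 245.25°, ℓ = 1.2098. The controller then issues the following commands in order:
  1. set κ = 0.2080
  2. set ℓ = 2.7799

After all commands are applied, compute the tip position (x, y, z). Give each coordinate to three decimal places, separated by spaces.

initial: κ=1.3642, φ=245.25°, ℓ=1.2098
cmd 1: set κ=0.2080 → (κ,φ,ℓ)=(0.2080,245.25°,1.2098) → tip=(-0.0634,-0.1375,1.1971)
cmd 2: set ℓ=2.7799 → (κ,φ,ℓ)=(0.2080,245.25°,2.7799) → tip=(-0.3272,-0.7098,2.6276)

-0.327 -0.710 2.628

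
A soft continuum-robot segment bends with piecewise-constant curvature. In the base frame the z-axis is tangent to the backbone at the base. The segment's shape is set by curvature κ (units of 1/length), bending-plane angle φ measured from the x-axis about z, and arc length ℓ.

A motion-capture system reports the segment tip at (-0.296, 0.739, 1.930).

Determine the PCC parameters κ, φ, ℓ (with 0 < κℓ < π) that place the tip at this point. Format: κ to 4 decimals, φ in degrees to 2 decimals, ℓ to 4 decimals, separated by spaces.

0.3653 111.83 2.1420

ρ = √(x²+y²) = √(-0.296² + 0.739²) = 0.79608
φ = atan2(y, x) mod 360° = atan2(0.739, -0.296) = 111.8281°
|p|² = ρ² + z² = 0.79608² + 1.930² = 4.35864
κ = 2ρ / |p|² = 2×0.79608 / 4.35864 = 0.36529
θ = 2·atan2(ρ, z) = 2·atan2(0.79608, 1.930) = 0.78243 rad
ℓ = θ/κ = 0.78243/0.36529 = 2.14196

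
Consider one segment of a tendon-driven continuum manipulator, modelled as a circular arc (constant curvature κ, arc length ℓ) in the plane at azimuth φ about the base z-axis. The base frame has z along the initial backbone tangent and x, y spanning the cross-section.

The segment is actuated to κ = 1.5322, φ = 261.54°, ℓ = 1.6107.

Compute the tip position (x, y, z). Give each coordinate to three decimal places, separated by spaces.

θ = κ·ℓ = 1.5322 × 1.6107 = 2.46791 rad
ρ = (1 − cos θ)/κ = (1 − -0.78153)/1.5322 = 1.16273
z = sin θ / κ = 0.62386/1.5322 = 0.40717
x = ρ cos φ = 1.16273 × cos(261.54°) = -0.17106
y = ρ sin φ = 1.16273 × sin(261.54°) = -1.15008

-0.171 -1.150 0.407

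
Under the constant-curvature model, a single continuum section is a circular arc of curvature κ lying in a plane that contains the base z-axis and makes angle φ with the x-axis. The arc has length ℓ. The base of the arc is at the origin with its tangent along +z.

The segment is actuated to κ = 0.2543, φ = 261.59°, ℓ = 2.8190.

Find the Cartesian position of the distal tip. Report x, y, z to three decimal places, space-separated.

θ = κ·ℓ = 0.2543 × 2.8190 = 0.71687 rad
ρ = (1 − cos θ)/κ = (1 − 0.75386)/0.2543 = 0.96789
z = sin θ / κ = 0.65703/0.2543 = 2.58368
x = ρ cos φ = 0.96789 × cos(261.59°) = -0.14156
y = ρ sin φ = 0.96789 × sin(261.59°) = -0.95749

-0.142 -0.957 2.584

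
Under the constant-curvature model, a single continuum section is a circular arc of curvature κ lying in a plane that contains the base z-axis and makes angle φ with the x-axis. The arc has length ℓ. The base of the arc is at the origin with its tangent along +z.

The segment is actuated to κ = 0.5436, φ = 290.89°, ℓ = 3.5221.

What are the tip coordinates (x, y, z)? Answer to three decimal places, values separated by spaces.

0.877 -2.298 1.732

θ = κ·ℓ = 0.5436 × 3.5221 = 1.91461 rad
ρ = (1 − cos θ)/κ = (1 − -0.33708)/0.5436 = 2.45968
z = sin θ / κ = 0.94147/0.5436 = 1.73193
x = ρ cos φ = 2.45968 × cos(290.89°) = 0.87706
y = ρ sin φ = 2.45968 × sin(290.89°) = -2.29800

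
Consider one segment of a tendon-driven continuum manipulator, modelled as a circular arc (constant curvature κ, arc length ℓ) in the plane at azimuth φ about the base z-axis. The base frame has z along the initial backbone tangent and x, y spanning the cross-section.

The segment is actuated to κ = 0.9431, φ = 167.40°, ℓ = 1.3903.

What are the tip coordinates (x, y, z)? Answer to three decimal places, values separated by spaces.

-0.769 0.172 1.025

θ = κ·ℓ = 0.9431 × 1.3903 = 1.31119 rad
ρ = (1 − cos θ)/κ = (1 − 0.25670)/0.9431 = 0.78815
z = sin θ / κ = 0.96649/0.9431 = 1.02480
x = ρ cos φ = 0.78815 × cos(167.40°) = -0.76917
y = ρ sin φ = 0.78815 × sin(167.40°) = 0.17193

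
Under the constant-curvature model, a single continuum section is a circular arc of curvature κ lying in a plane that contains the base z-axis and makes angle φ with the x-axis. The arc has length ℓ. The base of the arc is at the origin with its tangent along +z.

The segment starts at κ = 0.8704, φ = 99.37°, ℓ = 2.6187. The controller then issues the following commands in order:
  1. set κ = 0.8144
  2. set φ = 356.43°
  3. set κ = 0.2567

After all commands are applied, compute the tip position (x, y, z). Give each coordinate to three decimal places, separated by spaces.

initial: κ=0.8704, φ=99.37°, ℓ=2.6187
cmd 1: set κ=0.8144 → (κ,φ,ℓ)=(0.8144,99.37°,2.6187) → tip=(-0.3064,1.8570,1.0391)
cmd 2: set φ=356.43° → (κ,φ,ℓ)=(0.8144,356.43°,2.6187) → tip=(1.8784,-0.1172,1.0391)
cmd 3: set κ=0.2567 → (κ,φ,ℓ)=(0.2567,356.43°,2.6187) → tip=(0.8459,-0.0528,2.4259)

0.846 -0.053 2.426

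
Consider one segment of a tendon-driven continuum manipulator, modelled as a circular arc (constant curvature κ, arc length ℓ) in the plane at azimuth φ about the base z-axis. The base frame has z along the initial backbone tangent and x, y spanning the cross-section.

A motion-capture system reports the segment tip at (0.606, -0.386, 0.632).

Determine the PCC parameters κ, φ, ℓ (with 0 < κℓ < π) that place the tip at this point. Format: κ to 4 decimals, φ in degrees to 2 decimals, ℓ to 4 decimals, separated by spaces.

1.5694 327.50 1.0824

ρ = √(x²+y²) = √(0.606² + -0.386²) = 0.71849
φ = atan2(y, x) mod 360° = atan2(-0.386, 0.606) = 327.5043°
|p|² = ρ² + z² = 0.71849² + 0.632² = 0.91566
κ = 2ρ / |p|² = 2×0.71849 / 0.91566 = 1.56935
θ = 2·atan2(ρ, z) = 2·atan2(0.71849, 0.632) = 1.69871 rad
ℓ = θ/κ = 1.69871/1.56935 = 1.08243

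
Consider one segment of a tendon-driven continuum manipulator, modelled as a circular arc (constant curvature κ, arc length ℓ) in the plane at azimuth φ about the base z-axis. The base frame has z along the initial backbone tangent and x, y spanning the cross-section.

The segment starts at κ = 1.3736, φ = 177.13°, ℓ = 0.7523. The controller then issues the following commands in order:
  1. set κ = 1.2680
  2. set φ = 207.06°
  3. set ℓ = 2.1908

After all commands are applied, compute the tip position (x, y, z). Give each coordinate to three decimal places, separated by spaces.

initial: κ=1.3736, φ=177.13°, ℓ=0.7523
cmd 1: set κ=1.2680 → (κ,φ,ℓ)=(1.2680,177.13°,0.7523) → tip=(-0.3320,0.0166,0.6433)
cmd 2: set φ=207.06° → (κ,φ,ℓ)=(1.2680,207.06°,0.7523) → tip=(-0.2960,-0.1512,0.6433)
cmd 3: set ℓ=2.1908 → (κ,φ,ℓ)=(1.2680,207.06°,2.1908) → tip=(-1.3587,-0.6941,0.2805)

-1.359 -0.694 0.281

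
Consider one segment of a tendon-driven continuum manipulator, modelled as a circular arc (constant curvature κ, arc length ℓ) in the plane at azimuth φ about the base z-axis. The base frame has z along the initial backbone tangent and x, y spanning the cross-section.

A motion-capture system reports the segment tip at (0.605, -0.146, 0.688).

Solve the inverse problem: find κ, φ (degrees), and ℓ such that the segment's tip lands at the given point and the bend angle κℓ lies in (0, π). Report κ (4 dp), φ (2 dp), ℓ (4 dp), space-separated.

1.4462 346.43 1.0169

ρ = √(x²+y²) = √(0.605² + -0.146²) = 0.62237
φ = atan2(y, x) mod 360° = atan2(-0.146, 0.605) = 346.4327°
|p|² = ρ² + z² = 0.62237² + 0.688² = 0.86068
κ = 2ρ / |p|² = 2×0.62237 / 0.86068 = 1.44621
θ = 2·atan2(ρ, z) = 2·atan2(0.62237, 0.688) = 1.47071 rad
ℓ = θ/κ = 1.47071/1.44621 = 1.01693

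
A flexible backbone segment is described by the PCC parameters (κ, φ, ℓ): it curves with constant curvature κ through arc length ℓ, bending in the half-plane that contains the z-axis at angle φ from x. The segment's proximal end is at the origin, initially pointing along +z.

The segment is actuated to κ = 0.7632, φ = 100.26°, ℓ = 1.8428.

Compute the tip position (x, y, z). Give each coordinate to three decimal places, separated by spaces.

-0.195 1.078 1.293

θ = κ·ℓ = 0.7632 × 1.8428 = 1.40642 rad
ρ = (1 − cos θ)/κ = (1 − 0.16363)/0.7632 = 1.09587
z = sin θ / κ = 0.98652/0.7632 = 1.29261
x = ρ cos φ = 1.09587 × cos(100.26°) = -0.19519
y = ρ sin φ = 1.09587 × sin(100.26°) = 1.07835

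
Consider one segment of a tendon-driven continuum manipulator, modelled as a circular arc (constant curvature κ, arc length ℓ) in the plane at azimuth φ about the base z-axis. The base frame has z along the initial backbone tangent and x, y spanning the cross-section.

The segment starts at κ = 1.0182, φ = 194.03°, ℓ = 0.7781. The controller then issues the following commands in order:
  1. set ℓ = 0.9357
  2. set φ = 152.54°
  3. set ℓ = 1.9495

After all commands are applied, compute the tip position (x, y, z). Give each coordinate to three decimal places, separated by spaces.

initial: κ=1.0182, φ=194.03°, ℓ=0.7781
cmd 1: set ℓ=0.9357 → (κ,φ,ℓ)=(1.0182,194.03°,0.9357) → tip=(-0.4007,-0.1001,0.8004)
cmd 2: set φ=152.54° → (κ,φ,ℓ)=(1.0182,152.54°,0.9357) → tip=(-0.3665,0.1905,0.8004)
cmd 3: set ℓ=1.9495 → (κ,φ,ℓ)=(1.0182,152.54°,1.9495) → tip=(-1.2222,0.6351,0.8991)

-1.222 0.635 0.899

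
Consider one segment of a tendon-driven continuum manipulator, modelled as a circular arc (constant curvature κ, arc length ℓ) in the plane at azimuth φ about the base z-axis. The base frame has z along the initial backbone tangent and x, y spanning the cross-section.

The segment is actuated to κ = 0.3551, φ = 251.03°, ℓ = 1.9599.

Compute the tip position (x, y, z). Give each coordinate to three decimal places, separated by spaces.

θ = κ·ℓ = 0.3551 × 1.9599 = 0.69596 rad
ρ = (1 − cos θ)/κ = (1 − 0.76744)/0.3551 = 0.65492
z = sin θ / κ = 0.64112/0.3551 = 1.80547
x = ρ cos φ = 0.65492 × cos(251.03°) = -0.21290
y = ρ sin φ = 0.65492 × sin(251.03°) = -0.61935

-0.213 -0.619 1.805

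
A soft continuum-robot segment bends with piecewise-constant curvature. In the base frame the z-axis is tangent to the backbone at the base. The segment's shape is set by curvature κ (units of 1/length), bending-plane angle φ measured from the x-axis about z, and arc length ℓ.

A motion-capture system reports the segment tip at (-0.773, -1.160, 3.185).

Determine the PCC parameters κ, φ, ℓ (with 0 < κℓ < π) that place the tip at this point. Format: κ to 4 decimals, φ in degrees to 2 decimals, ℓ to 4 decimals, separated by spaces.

ρ = √(x²+y²) = √(-0.773² + -1.160²) = 1.39396
φ = atan2(y, x) mod 360° = atan2(-1.160, -0.773) = 236.3213°
|p|² = ρ² + z² = 1.39396² + 3.185² = 12.08735
κ = 2ρ / |p|² = 2×1.39396 / 12.08735 = 0.23065
θ = 2·atan2(ρ, z) = 2·atan2(1.39396, 3.185) = 0.82510 rad
ℓ = θ/κ = 0.82510/0.23065 = 3.57730

0.2306 236.32 3.5773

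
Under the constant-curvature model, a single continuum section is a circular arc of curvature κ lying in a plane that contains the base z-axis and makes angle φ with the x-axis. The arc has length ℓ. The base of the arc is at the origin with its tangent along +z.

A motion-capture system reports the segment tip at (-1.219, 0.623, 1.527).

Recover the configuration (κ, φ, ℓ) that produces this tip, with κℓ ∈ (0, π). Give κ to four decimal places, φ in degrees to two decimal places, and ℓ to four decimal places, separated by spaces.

ρ = √(x²+y²) = √(-1.219² + 0.623²) = 1.36897
φ = atan2(y, x) mod 360° = atan2(0.623, -1.219) = 152.9296°
|p|² = ρ² + z² = 1.36897² + 1.527² = 4.20582
κ = 2ρ / |p|² = 2×1.36897 / 4.20582 = 0.65099
θ = 2·atan2(ρ, z) = 2·atan2(1.36897, 1.527) = 1.46177 rad
ℓ = θ/κ = 1.46177/0.65099 = 2.24545

0.6510 152.93 2.2455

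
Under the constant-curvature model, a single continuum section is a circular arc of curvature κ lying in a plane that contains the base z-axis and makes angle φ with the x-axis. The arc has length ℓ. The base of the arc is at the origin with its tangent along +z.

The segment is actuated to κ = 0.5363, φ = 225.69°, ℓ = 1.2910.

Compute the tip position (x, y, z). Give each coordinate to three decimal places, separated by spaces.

θ = κ·ℓ = 0.5363 × 1.2910 = 0.69236 rad
ρ = (1 − cos θ)/κ = (1 − 0.76974)/0.5363 = 0.42935
z = sin θ / κ = 0.63836/0.5363 = 1.19030
x = ρ cos φ = 0.42935 × cos(225.69°) = -0.29992
y = ρ sin φ = 0.42935 × sin(225.69°) = -0.30723

-0.300 -0.307 1.190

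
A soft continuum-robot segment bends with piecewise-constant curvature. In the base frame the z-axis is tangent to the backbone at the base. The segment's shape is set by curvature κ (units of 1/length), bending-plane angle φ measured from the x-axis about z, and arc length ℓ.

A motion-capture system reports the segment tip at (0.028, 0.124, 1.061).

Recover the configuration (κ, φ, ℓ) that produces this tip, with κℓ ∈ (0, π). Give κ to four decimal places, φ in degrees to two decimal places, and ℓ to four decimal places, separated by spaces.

ρ = √(x²+y²) = √(0.028² + 0.124²) = 0.12712
φ = atan2(y, x) mod 360° = atan2(0.124, 0.028) = 77.2756°
|p|² = ρ² + z² = 0.12712² + 1.061² = 1.14188
κ = 2ρ / |p|² = 2×0.12712 / 1.14188 = 0.22265
θ = 2·atan2(ρ, z) = 2·atan2(0.12712, 1.061) = 0.23849 rad
ℓ = θ/κ = 0.23849/0.22265 = 1.07112

0.2227 77.28 1.0711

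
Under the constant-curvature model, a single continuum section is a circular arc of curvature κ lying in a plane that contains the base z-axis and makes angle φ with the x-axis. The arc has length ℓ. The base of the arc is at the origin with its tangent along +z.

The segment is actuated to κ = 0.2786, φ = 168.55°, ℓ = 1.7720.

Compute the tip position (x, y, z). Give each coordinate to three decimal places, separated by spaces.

-0.420 0.085 1.701

θ = κ·ℓ = 0.2786 × 1.7720 = 0.49368 rad
ρ = (1 − cos θ)/κ = (1 − 0.88060)/0.2786 = 0.42859
z = sin θ / κ = 0.47387/0.2786 = 1.70089
x = ρ cos φ = 0.42859 × cos(168.55°) = -0.42006
y = ρ sin φ = 0.42859 × sin(168.55°) = 0.08508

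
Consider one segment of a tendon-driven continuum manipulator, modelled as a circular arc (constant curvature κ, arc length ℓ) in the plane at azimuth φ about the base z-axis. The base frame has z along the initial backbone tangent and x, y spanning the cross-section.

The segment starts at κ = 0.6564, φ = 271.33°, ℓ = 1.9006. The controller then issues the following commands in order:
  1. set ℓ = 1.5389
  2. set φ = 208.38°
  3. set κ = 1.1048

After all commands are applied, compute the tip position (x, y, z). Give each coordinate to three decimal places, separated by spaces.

-0.899 -0.486 0.898

initial: κ=0.6564, φ=271.33°, ℓ=1.9006
cmd 1: set ℓ=1.5389 → (κ,φ,ℓ)=(0.6564,271.33°,1.5389) → tip=(0.0166,-0.7132,1.2902)
cmd 2: set φ=208.38° → (κ,φ,ℓ)=(0.6564,208.38°,1.5389) → tip=(-0.6276,-0.3391,1.2902)
cmd 3: set κ=1.1048 → (κ,φ,ℓ)=(1.1048,208.38°,1.5389) → tip=(-0.8991,-0.4857,0.8976)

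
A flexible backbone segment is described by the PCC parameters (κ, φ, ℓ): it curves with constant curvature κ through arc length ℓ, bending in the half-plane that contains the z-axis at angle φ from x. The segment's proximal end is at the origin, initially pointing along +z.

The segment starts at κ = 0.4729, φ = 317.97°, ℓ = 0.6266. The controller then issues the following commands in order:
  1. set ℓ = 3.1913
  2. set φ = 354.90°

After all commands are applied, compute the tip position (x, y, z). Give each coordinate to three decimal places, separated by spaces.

initial: κ=0.4729, φ=317.97°, ℓ=0.6266
cmd 1: set ℓ=3.1913 → (κ,φ,ℓ)=(0.4729,317.97°,3.1913) → tip=(1.4740,-1.3286,2.1106)
cmd 2: set φ=354.90° → (κ,φ,ℓ)=(0.4729,354.90°,3.1913) → tip=(1.9765,-0.1764,2.1106)

1.977 -0.176 2.111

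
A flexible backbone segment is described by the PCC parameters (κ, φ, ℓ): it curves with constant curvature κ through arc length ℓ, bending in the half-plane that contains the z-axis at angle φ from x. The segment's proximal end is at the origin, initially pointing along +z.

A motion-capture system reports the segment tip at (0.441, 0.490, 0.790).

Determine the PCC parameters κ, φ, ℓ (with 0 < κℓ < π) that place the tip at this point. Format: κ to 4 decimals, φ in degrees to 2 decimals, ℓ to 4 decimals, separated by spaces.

ρ = √(x²+y²) = √(0.441² + 0.490²) = 0.65923
φ = atan2(y, x) mod 360° = atan2(0.490, 0.441) = 48.0128°
|p|² = ρ² + z² = 0.65923² + 0.790² = 1.05868
κ = 2ρ / |p|² = 2×0.65923 / 1.05868 = 1.24538
θ = 2·atan2(ρ, z) = 2·atan2(0.65923, 0.790) = 1.39081 rad
ℓ = θ/κ = 1.39081/1.24538 = 1.11678

1.2454 48.01 1.1168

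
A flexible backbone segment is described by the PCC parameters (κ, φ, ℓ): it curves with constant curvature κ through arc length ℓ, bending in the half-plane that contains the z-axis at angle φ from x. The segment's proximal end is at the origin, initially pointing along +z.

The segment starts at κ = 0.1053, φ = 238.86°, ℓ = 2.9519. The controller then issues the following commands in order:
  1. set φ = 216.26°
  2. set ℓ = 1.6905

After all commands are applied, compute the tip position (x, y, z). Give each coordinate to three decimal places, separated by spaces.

-0.121 -0.089 1.682

initial: κ=0.1053, φ=238.86°, ℓ=2.9519
cmd 1: set φ=216.26° → (κ,φ,ℓ)=(0.1053,216.26°,2.9519) → tip=(-0.3670,-0.2692,2.9046)
cmd 2: set ℓ=1.6905 → (κ,φ,ℓ)=(0.1053,216.26°,1.6905) → tip=(-0.1210,-0.0888,1.6816)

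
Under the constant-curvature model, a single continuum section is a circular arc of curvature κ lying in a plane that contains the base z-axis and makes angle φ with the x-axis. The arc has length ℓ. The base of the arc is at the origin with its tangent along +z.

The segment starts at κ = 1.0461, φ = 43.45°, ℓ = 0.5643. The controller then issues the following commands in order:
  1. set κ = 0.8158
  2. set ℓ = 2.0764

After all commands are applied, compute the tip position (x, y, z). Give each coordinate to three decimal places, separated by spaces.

initial: κ=1.0461, φ=43.45°, ℓ=0.5643
cmd 1: set κ=0.8158 → (κ,φ,ℓ)=(0.8158,43.45°,0.5643) → tip=(0.0926,0.0878,0.5446)
cmd 2: set ℓ=2.0764 → (κ,φ,ℓ)=(0.8158,43.45°,2.0764) → tip=(0.9992,0.9465,1.2165)

0.999 0.947 1.217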